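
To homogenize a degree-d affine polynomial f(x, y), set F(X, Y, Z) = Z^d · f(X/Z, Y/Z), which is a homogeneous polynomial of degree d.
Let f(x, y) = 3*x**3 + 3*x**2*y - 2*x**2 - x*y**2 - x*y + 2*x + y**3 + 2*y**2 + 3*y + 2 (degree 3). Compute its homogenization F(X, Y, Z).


F(X, Y, Z) = 3*X**3 + 3*X**2*Y - 2*X**2*Z - X*Y**2 - X*Y*Z + 2*X*Z**2 + Y**3 + 2*Y**2*Z + 3*Y*Z**2 + 2*Z**3

deg(f) = 3.
Substitute x = X/Z, y = Y/Z into f, then multiply by Z^3.
  monomial 3·x^3·y^0 ↦ 3·X^3·Y^0·Z^0.
  monomial 3·x^2·y^1 ↦ 3·X^2·Y^1·Z^0.
  monomial -2·x^2·y^0 ↦ -2·X^2·Y^0·Z^1.
  monomial -1·x^1·y^2 ↦ -1·X^1·Y^2·Z^0.
  monomial -1·x^1·y^1 ↦ -1·X^1·Y^1·Z^1.
  monomial 2·x^1·y^0 ↦ 2·X^1·Y^0·Z^2.
  monomial 1·x^0·y^3 ↦ 1·X^0·Y^3·Z^0.
  monomial 2·x^0·y^2 ↦ 2·X^0·Y^2·Z^1.
  monomial 3·x^0·y^1 ↦ 3·X^0·Y^1·Z^2.
  monomial 2·x^0·y^0 ↦ 2·X^0·Y^0·Z^3.
Collecting: F(X, Y, Z) = 3*X**3 + 3*X**2*Y - 2*X**2*Z - X*Y**2 - X*Y*Z + 2*X*Z**2 + Y**3 + 2*Y**2*Z + 3*Y*Z**2 + 2*Z**3.


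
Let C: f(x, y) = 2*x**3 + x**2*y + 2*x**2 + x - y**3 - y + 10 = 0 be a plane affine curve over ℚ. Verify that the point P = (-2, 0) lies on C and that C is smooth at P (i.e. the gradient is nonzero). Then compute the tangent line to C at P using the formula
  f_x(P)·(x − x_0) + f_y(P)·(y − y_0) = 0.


Tangent line at P: 17*x + 3*y + 34 = 0.

Step 1: f(-2, 0) = 0, so P lies on C.
Step 2: partial derivatives
  f_x(x, y) = 6*x**2 + 2*x*y + 4*x + 1, f_y(x, y) = x**2 - 3*y**2 - 1.
  f_x(P) = 17, f_y(P) = 3 (gradient nonzero, so P is smooth).
Step 3: tangent line at P: 17·(x − -2) + 3·(y − 0) = 0.
Expanding: 17*x + 3*y + 34 = 0.


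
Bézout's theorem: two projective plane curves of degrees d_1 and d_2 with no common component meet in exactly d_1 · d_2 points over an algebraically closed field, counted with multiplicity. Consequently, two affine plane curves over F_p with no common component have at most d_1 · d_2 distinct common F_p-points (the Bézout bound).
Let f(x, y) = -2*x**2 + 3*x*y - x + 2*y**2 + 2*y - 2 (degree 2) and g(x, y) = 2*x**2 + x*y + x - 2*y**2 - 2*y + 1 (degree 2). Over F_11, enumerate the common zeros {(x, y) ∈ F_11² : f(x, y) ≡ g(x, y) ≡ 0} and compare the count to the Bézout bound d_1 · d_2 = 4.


Common zeros: ∅; count = 0; Bézout bound = 4.

deg(f) = 2, deg(g) = 2, so Bézout bound = 4.
Scan x ∈ F_11. For each x, list the y ∈ F_11 with f(x, y) ≡ 0 and those with g(x, y) ≡ 0 (mod 11); the common zeros in that column are the intersection.
  x = 0: f ≡ 0 at y ∈ {3, 7}; g ≡ 0 at y ∈ {2, 8}; common: ∅.
  x = 1: f ≡ 0 at y ∈ ∅; g ≡ 0 at y ∈ {8}; common: ∅.
  x = 2: f ≡ 0 at y ∈ ∅; g ≡ 0 at y ∈ {0}; common: ∅.
  x = 3: f ≡ 0 at y ∈ ∅; g ≡ 0 at y ∈ {0, 6}; common: ∅.
  x = 4: f ≡ 0 at y ∈ {1, 3}; g ≡ 0 at y ∈ {2, 10}; common: ∅.
  x = 5: f ≡ 0 at y ∈ ∅; g ≡ 0 at y ∈ ∅; common: ∅.
  x = 6: f ≡ 0 at y ∈ ∅; g ≡ 0 at y ∈ ∅; common: ∅.
  x = 7: f ≡ 0 at y ∈ ∅; g ≡ 0 at y ∈ {9, 10}; common: ∅.
  x = 8: f ≡ 0 at y ∈ {1, 8}; g ≡ 0 at y ∈ ∅; common: ∅.
  x = 9: f ≡ 0 at y ∈ {5, 8}; g ≡ 0 at y ∈ ∅; common: ∅.
  x = 10: f ≡ 0 at y ∈ {7, 10}; g ≡ 0 at y ∈ {6, 9}; common: ∅.
Collecting: common zeros = ∅, so the count is 0.
Comparison with the Bézout bound: 0 ≤ 4 = deg(f)·deg(g), as expected for curves with no common component (the affine F_11-count falls short of the bound because intersections may lie at infinity, over extension fields, or carry multiplicity).


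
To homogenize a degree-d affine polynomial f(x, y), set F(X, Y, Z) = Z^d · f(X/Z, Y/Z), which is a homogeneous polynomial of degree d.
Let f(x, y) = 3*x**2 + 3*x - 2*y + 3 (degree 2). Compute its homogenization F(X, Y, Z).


F(X, Y, Z) = 3*X**2 + 3*X*Z - 2*Y*Z + 3*Z**2

deg(f) = 2.
Substitute x = X/Z, y = Y/Z into f, then multiply by Z^2.
  monomial 3·x^2·y^0 ↦ 3·X^2·Y^0·Z^0.
  monomial 3·x^1·y^0 ↦ 3·X^1·Y^0·Z^1.
  monomial -2·x^0·y^1 ↦ -2·X^0·Y^1·Z^1.
  monomial 3·x^0·y^0 ↦ 3·X^0·Y^0·Z^2.
Collecting: F(X, Y, Z) = 3*X**2 + 3*X*Z - 2*Y*Z + 3*Z**2.


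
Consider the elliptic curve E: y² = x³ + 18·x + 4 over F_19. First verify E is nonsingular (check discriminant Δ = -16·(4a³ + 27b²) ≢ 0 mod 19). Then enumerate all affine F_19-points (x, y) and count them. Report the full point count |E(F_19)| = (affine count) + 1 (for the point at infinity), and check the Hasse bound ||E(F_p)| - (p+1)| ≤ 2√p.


Affine points = {(0, 2), (0, 17), (1, 2), (1, 17), (3, 3), (3, 16), (4, 8), (4, 11), (6, 9), (6, 10), (7, 6), (7, 13), (10, 5), (10, 14), (14, 6), (14, 13), (15, 1), (15, 18), (17, 6), (17, 13), (18, 2), (18, 17)}; affine count = 22; |E(F_19)| = 23.

Discriminant check: Δ ∝ 4a³ + 27b² = 4·18³ + 27·4² = 4·5832 + 27·16 ≡ 10 (mod 19). Nonzero ⇒ E is nonsingular.
For each x ∈ F_19, compute rhs = x³ + 18·x + 4 mod 19, then count y ∈ F_19 with y² ≡ rhs.
  x = 0: rhs = 4, matching y values: 2, 17 (2 points).
  x = 1: rhs = 4, matching y values: 2, 17 (2 points).
  x = 2: rhs = 10, matching y values: none (0 points).
  x = 3: rhs = 9, matching y values: 3, 16 (2 points).
  x = 4: rhs = 7, matching y values: 8, 11 (2 points).
  x = 5: rhs = 10, matching y values: none (0 points).
  x = 6: rhs = 5, matching y values: 9, 10 (2 points).
  x = 7: rhs = 17, matching y values: 6, 13 (2 points).
  x = 8: rhs = 14, matching y values: none (0 points).
  x = 9: rhs = 2, matching y values: none (0 points).
  x = 10: rhs = 6, matching y values: 5, 14 (2 points).
  x = 11: rhs = 13, matching y values: none (0 points).
  x = 12: rhs = 10, matching y values: none (0 points).
  x = 13: rhs = 3, matching y values: none (0 points).
  x = 14: rhs = 17, matching y values: 6, 13 (2 points).
  x = 15: rhs = 1, matching y values: 1, 18 (2 points).
  x = 16: rhs = 18, matching y values: none (0 points).
  x = 17: rhs = 17, matching y values: 6, 13 (2 points).
  x = 18: rhs = 4, matching y values: 2, 17 (2 points).
Total affine count: 22.
Full point count |E(F_19)| = 22 + 1 = 23.
Hasse bound: |23 − (19+1)| = |3| = 3 ≤ 2√19 ≈ 8.7178 ✓.


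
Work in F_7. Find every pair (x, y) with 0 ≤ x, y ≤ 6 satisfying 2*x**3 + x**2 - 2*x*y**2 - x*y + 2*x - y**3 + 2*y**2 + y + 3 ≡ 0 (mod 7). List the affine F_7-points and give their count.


Affine F_7-points: {(1, 1), (1, 2), (1, 4), (2, 3), (6, 0)}; count = 5.

For each of the 49 pairs (x, y) ∈ F_7², evaluate f(x, y) mod 7. Record the zeros.
  x = 0: [0↦3, 1↦5, 2↦5, 3↦4, 4↦3, 5↦3, 6↦5]  zeros at y ∈ ∅
  x = 1: [0↦1, 1↦0, 2↦0, 3↦2, 4↦0, 5↦2, 6↦2]  zeros at y ∈ {1, 2, 4}
  x = 2: [0↦6, 1↦2, 2↦2, 3↦0, 4↦4, 5↦1, 6↦6]  zeros at y ∈ {3}
  x = 3: [0↦2, 1↦2, 2↦2, 3↦3, 4↦6, 5↦5, 6↦1]  zeros at y ∈ ∅
  x = 4: [0↦1, 1↦5, 2↦5, 3↦2, 4↦4, 5↦5, 6↦6]  zeros at y ∈ ∅
  x = 5: [0↦1, 1↦2, 2↦2, 3↦2, 4↦3, 5↦6, 6↦5]  zeros at y ∈ ∅
  x = 6: [0↦0, 1↦5, 2↦5, 3↦1, 4↦1, 5↦6, 6↦3]  zeros at y ∈ {0}
Collecting zeros: affine points = {(1, 1), (1, 2), (1, 4), (2, 3), (6, 0)}.
Total count |C(F_7)_aff| = 5.


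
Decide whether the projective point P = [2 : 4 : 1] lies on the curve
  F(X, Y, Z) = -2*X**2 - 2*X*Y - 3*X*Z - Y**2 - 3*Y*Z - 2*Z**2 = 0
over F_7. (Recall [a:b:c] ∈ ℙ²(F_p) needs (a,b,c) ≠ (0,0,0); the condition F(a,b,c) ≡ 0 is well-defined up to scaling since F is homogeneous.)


F(2,4,1) ≡ 3 (mod 7); P is NOT on the curve.

Evaluate F(2, 4, 1) term-by-term (mod 7).
  -2*X**2 ↦ -2·4·1·1 = -8
  -2*X*Y ↦ -2·2·4·1 = -16
  -3*X*Z ↦ -3·2·1·1 = -6
  -Y**2 ↦ -1·1·16·1 = -16
  -3*Y*Z ↦ -3·1·4·1 = -12
  -2*Z**2 ↦ -2·1·1·1 = -2
Sum: F(2, 4, 1) = (-8) + (-16) + (-6) + (-16) + (-12) + (-2) = -60.
Reducing mod 7: -60 ≡ 3 (mod 7).
Since F(a, b, c) ≡ 3 ≠ 0 (mod 7), P does NOT lie on the curve.


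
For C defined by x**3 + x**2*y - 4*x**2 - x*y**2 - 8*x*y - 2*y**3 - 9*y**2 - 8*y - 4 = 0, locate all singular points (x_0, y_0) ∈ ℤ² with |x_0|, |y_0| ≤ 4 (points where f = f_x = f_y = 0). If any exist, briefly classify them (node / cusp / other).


Singular points: {(2, -2)}; classification: cusp.

Compute partial derivatives:
  f_x = 3*x**2 + 2*x*y - 8*x - y**2 - 8*y.
  f_y = x**2 - 2*x*y - 8*x - 6*y**2 - 18*y - 8.
Scan x_0 ∈ {−4, ..., 4}. For each x_0, f_y(x_0, y) is a polynomial in y; find its integer roots y ∈ {−4, ..., 4}, then test f_x and f at those candidates.
  x = -4: f_y(-4, y) = -6*y**2 - 10*y + 40; no integer root y with |y| ≤ 4.
  x = -3: f_y(-3, y) = -6*y**2 - 12*y + 25; no integer root y with |y| ≤ 4.
  x = -2: f_y(-2, y) = -6*y**2 - 14*y + 12; vanishes at y ∈ {-3}. (-2, -3): f_x = 55 ≠ 0.
  x = -1: f_y(-1, y) = -6*y**2 - 16*y + 1; no integer root y with |y| ≤ 4.
  x = 0: f_y(0, y) = -6*y**2 - 18*y - 8; no integer root y with |y| ≤ 4.
  x = 1: f_y(1, y) = -6*y**2 - 20*y - 15; no integer root y with |y| ≤ 4.
  x = 2: f_y(2, y) = -6*y**2 - 22*y - 20; vanishes at y ∈ {-2}. (2, -2): f_x = 0, f = 0 — SINGULAR.
  x = 3: f_y(3, y) = -6*y**2 - 24*y - 23; no integer root y with |y| ≤ 4.
  x = 4: f_y(4, y) = -6*y**2 - 26*y - 24; vanishes at y ∈ {-3}. (4, -3): f_x = 7 ≠ 0.
Only singular point on the grid: (2, -2).
Classify: substitute x = 2 + u, y = -2 + v and expand: f = u**3 + u**2*v - u*v**2 - 2*v**3 + v**2.
No constant or linear terms (consistent with a singular point). Quadratic part: v**2. Cubic part: u**3 + u**2*v - u*v**2 - 2*v**3.
The quadratic part v**2 is a perfect square, so there is a single (double) tangent line v = 0, i.e. y = -2. Restricting the cubic part to that line (v = 0) leaves u**3 ≠ 0, so f is not divisible by v and the branch is v² ≈ -u**3 to lowest order — this is a cusp.
Classification: cusp.


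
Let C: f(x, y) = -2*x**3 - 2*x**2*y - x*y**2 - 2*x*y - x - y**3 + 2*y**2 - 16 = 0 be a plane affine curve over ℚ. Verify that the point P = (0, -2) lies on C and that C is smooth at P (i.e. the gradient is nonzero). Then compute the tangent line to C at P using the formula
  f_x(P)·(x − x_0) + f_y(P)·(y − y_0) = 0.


Tangent line at P: -x - 20*y - 40 = 0.

Step 1: f(0, -2) = 0, so P lies on C.
Step 2: partial derivatives
  f_x(x, y) = -6*x**2 - 4*x*y - y**2 - 2*y - 1, f_y(x, y) = -2*x**2 - 2*x*y - 2*x - 3*y**2 + 4*y.
  f_x(P) = -1, f_y(P) = -20 (gradient nonzero, so P is smooth).
Step 3: tangent line at P: -1·(x − 0) + -20·(y − -2) = 0.
Expanding: -x - 20*y - 40 = 0.


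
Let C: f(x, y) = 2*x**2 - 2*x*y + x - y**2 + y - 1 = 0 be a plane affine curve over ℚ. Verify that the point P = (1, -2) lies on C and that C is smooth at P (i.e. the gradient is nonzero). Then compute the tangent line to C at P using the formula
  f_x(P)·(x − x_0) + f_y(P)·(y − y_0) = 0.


Tangent line at P: 9*x + 3*y - 3 = 0.

Step 1: f(1, -2) = 0, so P lies on C.
Step 2: partial derivatives
  f_x(x, y) = 4*x - 2*y + 1, f_y(x, y) = -2*x - 2*y + 1.
  f_x(P) = 9, f_y(P) = 3 (gradient nonzero, so P is smooth).
Step 3: tangent line at P: 9·(x − 1) + 3·(y − -2) = 0.
Expanding: 9*x + 3*y - 3 = 0.


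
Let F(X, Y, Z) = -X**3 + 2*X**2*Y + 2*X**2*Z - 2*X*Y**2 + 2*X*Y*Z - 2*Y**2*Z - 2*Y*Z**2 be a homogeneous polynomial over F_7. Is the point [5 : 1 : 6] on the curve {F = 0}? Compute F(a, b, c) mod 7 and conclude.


F(5,1,6) ≡ 2 (mod 7); P is NOT on the curve.

Evaluate F(5, 1, 6) term-by-term (mod 7).
  -X**3 ↦ -1·125·1·1 = -125
  2*X**2*Y ↦ 2·25·1·1 = 50
  2*X**2*Z ↦ 2·25·1·6 = 300
  -2*X*Y**2 ↦ -2·5·1·1 = -10
  2*X*Y*Z ↦ 2·5·1·6 = 60
  -2*Y**2*Z ↦ -2·1·1·6 = -12
  -2*Y*Z**2 ↦ -2·1·1·36 = -72
Sum: F(5, 1, 6) = (-125) + (50) + (300) + (-10) + (60) + (-12) + (-72) = 191.
Reducing mod 7: 191 ≡ 2 (mod 7).
Since F(a, b, c) ≡ 2 ≠ 0 (mod 7), P does NOT lie on the curve.


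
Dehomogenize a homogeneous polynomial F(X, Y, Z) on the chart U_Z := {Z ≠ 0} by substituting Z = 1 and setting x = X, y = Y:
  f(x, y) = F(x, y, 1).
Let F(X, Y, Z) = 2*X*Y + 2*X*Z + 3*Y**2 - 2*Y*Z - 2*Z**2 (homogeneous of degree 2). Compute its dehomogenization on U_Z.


f(x, y) = 2*x*y + 2*x + 3*y**2 - 2*y - 2

On U_Z we set Z = 1. Each monomial c·X^i·Y^j·Z^k in F becomes c·x^i·y^j·1^k = c·x^i·y^j.
Substituting Z = 1: F(X, Y, 1) = 2*x*y + 2*x + 3*y**2 - 2*y - 2.
Note: deg(f) ≤ deg(F) = 2; strict inequality happens when F is divisible by Z (lost terms).


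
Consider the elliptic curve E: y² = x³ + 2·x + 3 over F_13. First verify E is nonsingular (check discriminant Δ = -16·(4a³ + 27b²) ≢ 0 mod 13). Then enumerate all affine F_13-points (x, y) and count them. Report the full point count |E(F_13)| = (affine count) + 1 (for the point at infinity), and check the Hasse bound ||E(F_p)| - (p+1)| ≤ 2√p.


Affine points = {(0, 4), (0, 9), (3, 6), (3, 7), (4, 6), (4, 7), (6, 6), (6, 7), (7, 3), (7, 10), (9, 3), (9, 10), (10, 3), (10, 10), (11, 2), (11, 11), (12, 0)}; affine count = 17; |E(F_13)| = 18.

Discriminant check: Δ ∝ 4a³ + 27b² = 4·2³ + 27·3² = 4·8 + 27·9 ≡ 2 (mod 13). Nonzero ⇒ E is nonsingular.
For each x ∈ F_13, compute rhs = x³ + 2·x + 3 mod 13, then count y ∈ F_13 with y² ≡ rhs.
  x = 0: rhs = 3, matching y values: 4, 9 (2 points).
  x = 1: rhs = 6, matching y values: none (0 points).
  x = 2: rhs = 2, matching y values: none (0 points).
  x = 3: rhs = 10, matching y values: 6, 7 (2 points).
  x = 4: rhs = 10, matching y values: 6, 7 (2 points).
  x = 5: rhs = 8, matching y values: none (0 points).
  x = 6: rhs = 10, matching y values: 6, 7 (2 points).
  x = 7: rhs = 9, matching y values: 3, 10 (2 points).
  x = 8: rhs = 11, matching y values: none (0 points).
  x = 9: rhs = 9, matching y values: 3, 10 (2 points).
  x = 10: rhs = 9, matching y values: 3, 10 (2 points).
  x = 11: rhs = 4, matching y values: 2, 11 (2 points).
  x = 12: rhs = 0, matching y values: 0 (1 points).
Total affine count: 17.
Full point count |E(F_13)| = 17 + 1 = 18.
Hasse bound: |18 − (13+1)| = |4| = 4 ≤ 2√13 ≈ 7.2111 ✓.


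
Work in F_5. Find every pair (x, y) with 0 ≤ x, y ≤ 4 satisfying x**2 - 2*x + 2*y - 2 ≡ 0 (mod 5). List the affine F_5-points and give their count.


Affine F_5-points: {(0, 1), (1, 4), (2, 1), (3, 2), (4, 2)}; count = 5.

For each of the 25 pairs (x, y) ∈ F_5², evaluate f(x, y) mod 5. Record the zeros.
  x = 0: [0↦3, 1↦0, 2↦2, 3↦4, 4↦1]  zeros at y ∈ {1}
  x = 1: [0↦2, 1↦4, 2↦1, 3↦3, 4↦0]  zeros at y ∈ {4}
  x = 2: [0↦3, 1↦0, 2↦2, 3↦4, 4↦1]  zeros at y ∈ {1}
  x = 3: [0↦1, 1↦3, 2↦0, 3↦2, 4↦4]  zeros at y ∈ {2}
  x = 4: [0↦1, 1↦3, 2↦0, 3↦2, 4↦4]  zeros at y ∈ {2}
Collecting zeros: affine points = {(0, 1), (1, 4), (2, 1), (3, 2), (4, 2)}.
Total count |C(F_5)_aff| = 5.


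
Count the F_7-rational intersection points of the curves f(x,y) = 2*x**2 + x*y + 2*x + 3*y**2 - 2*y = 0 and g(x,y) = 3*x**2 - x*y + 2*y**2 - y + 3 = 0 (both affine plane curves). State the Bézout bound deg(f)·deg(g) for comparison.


Common zeros: {(3, 1), (4, 2)}; count = 2; Bézout bound = 4.

deg(f) = 2, deg(g) = 2, so Bézout bound = 4.
Scan x ∈ F_7. For each x, list the y ∈ F_7 with f(x, y) ≡ 0 and those with g(x, y) ≡ 0 (mod 7); the common zeros in that column are the intersection.
  x = 0: f ≡ 0 at y ∈ {0, 3}; g ≡ 0 at y ∈ ∅; common: ∅.
  x = 1: f ≡ 0 at y ∈ {2, 3}; g ≡ 0 at y ∈ ∅; common: ∅.
  x = 2: f ≡ 0 at y ∈ ∅; g ≡ 0 at y ∈ {1, 4}; common: ∅.
  x = 3: f ≡ 0 at y ∈ {1}; g ≡ 0 at y ∈ {1}; common: {1}.
  x = 4: f ≡ 0 at y ∈ {2}; g ≡ 0 at y ∈ {2, 4}; common: {2}.
  x = 5: f ≡ 0 at y ∈ ∅; g ≡ 0 at y ∈ {5}; common: ∅.
  x = 6: f ≡ 0 at y ∈ {0, 1}; g ≡ 0 at y ∈ {2, 5}; common: ∅.
Collecting: common zeros = {(3, 1), (4, 2)}, so the count is 2.
Comparison with the Bézout bound: 2 ≤ 4 = deg(f)·deg(g), as expected for curves with no common component (the affine F_7-count falls short of the bound because intersections may lie at infinity, over extension fields, or carry multiplicity).


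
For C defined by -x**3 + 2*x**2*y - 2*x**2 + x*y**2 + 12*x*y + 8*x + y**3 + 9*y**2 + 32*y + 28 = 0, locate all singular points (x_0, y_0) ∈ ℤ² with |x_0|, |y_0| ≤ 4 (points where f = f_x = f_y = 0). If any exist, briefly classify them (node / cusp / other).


Singular points: {(-2, -2)}; classification: cusp.

Compute partial derivatives:
  f_x = -3*x**2 + 4*x*y - 4*x + y**2 + 12*y + 8.
  f_y = 2*x**2 + 2*x*y + 12*x + 3*y**2 + 18*y + 32.
Scan x_0 ∈ {−4, ..., 4}. For each x_0, f_y(x_0, y) is a polynomial in y; find its integer roots y ∈ {−4, ..., 4}, then test f_x and f at those candidates.
  x = -4: f_y(-4, y) = 3*y**2 + 10*y + 16; no integer root y with |y| ≤ 4.
  x = -3: f_y(-3, y) = 3*y**2 + 12*y + 14; no integer root y with |y| ≤ 4.
  x = -2: f_y(-2, y) = 3*y**2 + 14*y + 16; vanishes at y ∈ {-2}. (-2, -2): f_x = 0, f = 0 — SINGULAR.
  x = -1: f_y(-1, y) = 3*y**2 + 16*y + 22; no integer root y with |y| ≤ 4.
  x = 0: f_y(0, y) = 3*y**2 + 18*y + 32; no integer root y with |y| ≤ 4.
  x = 1: f_y(1, y) = 3*y**2 + 20*y + 46; no integer root y with |y| ≤ 4.
  x = 2: f_y(2, y) = 3*y**2 + 22*y + 64; no integer root y with |y| ≤ 4.
  x = 3: f_y(3, y) = 3*y**2 + 24*y + 86; no integer root y with |y| ≤ 4.
  x = 4: f_y(4, y) = 3*y**2 + 26*y + 112; no integer root y with |y| ≤ 4.
Only singular point on the grid: (-2, -2).
Classify: substitute x = -2 + u, y = -2 + v and expand: f = -u**3 + 2*u**2*v + u*v**2 + v**3 + v**2.
No constant or linear terms (consistent with a singular point). Quadratic part: v**2. Cubic part: -u**3 + 2*u**2*v + u*v**2 + v**3.
The quadratic part v**2 is a perfect square, so there is a single (double) tangent line v = 0, i.e. y = -2. Restricting the cubic part to that line (v = 0) leaves -u**3 ≠ 0, so f is not divisible by v and the branch is v² ≈ u**3 to lowest order — this is a cusp.
Classification: cusp.


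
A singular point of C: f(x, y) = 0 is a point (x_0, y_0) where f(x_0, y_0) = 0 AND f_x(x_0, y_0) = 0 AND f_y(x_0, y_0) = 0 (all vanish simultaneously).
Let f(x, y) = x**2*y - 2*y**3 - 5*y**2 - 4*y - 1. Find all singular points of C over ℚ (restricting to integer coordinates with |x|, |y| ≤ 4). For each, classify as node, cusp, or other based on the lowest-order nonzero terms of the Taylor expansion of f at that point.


Singular points: {(0, -1)}; classification: node.

Compute partial derivatives:
  f_x = 2*x*y.
  f_y = x**2 - 6*y**2 - 10*y - 4.
Scan x_0 ∈ {−4, ..., 4}. For each x_0, f_y(x_0, y) is a polynomial in y; find its integer roots y ∈ {−4, ..., 4}, then test f_x and f at those candidates.
  x = -4: f_y(-4, y) = -6*y**2 - 10*y + 12; no integer root y with |y| ≤ 4.
  x = -3: f_y(-3, y) = -6*y**2 - 10*y + 5; no integer root y with |y| ≤ 4.
  x = -2: f_y(-2, y) = -6*y**2 - 10*y; vanishes at y ∈ {0}. (-2, 0): f_x = 0 but f = -1 ≠ 0.
  x = -1: f_y(-1, y) = -6*y**2 - 10*y - 3; no integer root y with |y| ≤ 4.
  x = 0: f_y(0, y) = -6*y**2 - 10*y - 4; vanishes at y ∈ {-1}. (0, -1): f_x = 0, f = 0 — SINGULAR.
  x = 1: f_y(1, y) = -6*y**2 - 10*y - 3; no integer root y with |y| ≤ 4.
  x = 2: f_y(2, y) = -6*y**2 - 10*y; vanishes at y ∈ {0}. (2, 0): f_x = 0 but f = -1 ≠ 0.
  x = 3: f_y(3, y) = -6*y**2 - 10*y + 5; no integer root y with |y| ≤ 4.
  x = 4: f_y(4, y) = -6*y**2 - 10*y + 12; no integer root y with |y| ≤ 4.
Only singular point on the grid: (0, -1).
Classify: substitute x = 0 + u, y = -1 + v and expand: f = u**2*v - u**2 - 2*v**3 + v**2.
No constant or linear terms (consistent with a singular point). Quadratic part: -u**2 + v**2. Cubic part: u**2*v - 2*v**3.
The quadratic part v**2 - u**2 = (v − u)(v + u) splits into two distinct linear factors, so there are two distinct tangent lines y − -1 = ±(x − 0) — this is a node (ordinary double point).
Classification: node.


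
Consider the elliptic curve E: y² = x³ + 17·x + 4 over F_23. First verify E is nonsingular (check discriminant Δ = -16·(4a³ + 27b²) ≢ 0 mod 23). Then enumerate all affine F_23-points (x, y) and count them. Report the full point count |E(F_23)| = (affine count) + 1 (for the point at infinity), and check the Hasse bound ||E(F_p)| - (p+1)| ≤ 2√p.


Affine points = {(0, 2), (0, 21), (2, 0), (3, 6), (3, 17), (6, 0), (7, 11), (7, 12), (8, 10), (8, 13), (9, 9), (9, 14), (10, 1), (10, 22), (11, 2), (11, 21), (12, 2), (12, 21), (15, 0), (16, 5), (16, 18), (17, 10), (17, 13), (18, 1), (18, 22), (20, 8), (20, 15), (21, 10), (21, 13), (22, 3), (22, 20)}; affine count = 31; |E(F_23)| = 32.

Discriminant check: Δ ∝ 4a³ + 27b² = 4·17³ + 27·4² = 4·4913 + 27·16 ≡ 5 (mod 23). Nonzero ⇒ E is nonsingular.
For each x ∈ F_23, compute rhs = x³ + 17·x + 4 mod 23, then count y ∈ F_23 with y² ≡ rhs.
  x = 0: rhs = 4, matching y values: 2, 21 (2 points).
  x = 1: rhs = 22, matching y values: none (0 points).
  x = 2: rhs = 0, matching y values: 0 (1 points).
  x = 3: rhs = 13, matching y values: 6, 17 (2 points).
  x = 4: rhs = 21, matching y values: none (0 points).
  x = 5: rhs = 7, matching y values: none (0 points).
  x = 6: rhs = 0, matching y values: 0 (1 points).
  x = 7: rhs = 6, matching y values: 11, 12 (2 points).
  x = 8: rhs = 8, matching y values: 10, 13 (2 points).
  x = 9: rhs = 12, matching y values: 9, 14 (2 points).
  x = 10: rhs = 1, matching y values: 1, 22 (2 points).
  x = 11: rhs = 4, matching y values: 2, 21 (2 points).
  x = 12: rhs = 4, matching y values: 2, 21 (2 points).
  x = 13: rhs = 7, matching y values: none (0 points).
  x = 14: rhs = 19, matching y values: none (0 points).
  x = 15: rhs = 0, matching y values: 0 (1 points).
  x = 16: rhs = 2, matching y values: 5, 18 (2 points).
  x = 17: rhs = 8, matching y values: 10, 13 (2 points).
  x = 18: rhs = 1, matching y values: 1, 22 (2 points).
  x = 19: rhs = 10, matching y values: none (0 points).
  x = 20: rhs = 18, matching y values: 8, 15 (2 points).
  x = 21: rhs = 8, matching y values: 10, 13 (2 points).
  x = 22: rhs = 9, matching y values: 3, 20 (2 points).
Total affine count: 31.
Full point count |E(F_23)| = 31 + 1 = 32.
Hasse bound: |32 − (23+1)| = |8| = 8 ≤ 2√23 ≈ 9.5917 ✓.


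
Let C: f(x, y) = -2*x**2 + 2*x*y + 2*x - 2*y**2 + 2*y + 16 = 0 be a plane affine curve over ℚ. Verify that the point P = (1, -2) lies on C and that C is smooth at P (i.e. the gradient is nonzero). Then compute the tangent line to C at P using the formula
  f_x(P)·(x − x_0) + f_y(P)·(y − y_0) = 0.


Tangent line at P: -6*x + 12*y + 30 = 0.

Step 1: f(1, -2) = 0, so P lies on C.
Step 2: partial derivatives
  f_x(x, y) = -4*x + 2*y + 2, f_y(x, y) = 2*x - 4*y + 2.
  f_x(P) = -6, f_y(P) = 12 (gradient nonzero, so P is smooth).
Step 3: tangent line at P: -6·(x − 1) + 12·(y − -2) = 0.
Expanding: -6*x + 12*y + 30 = 0.


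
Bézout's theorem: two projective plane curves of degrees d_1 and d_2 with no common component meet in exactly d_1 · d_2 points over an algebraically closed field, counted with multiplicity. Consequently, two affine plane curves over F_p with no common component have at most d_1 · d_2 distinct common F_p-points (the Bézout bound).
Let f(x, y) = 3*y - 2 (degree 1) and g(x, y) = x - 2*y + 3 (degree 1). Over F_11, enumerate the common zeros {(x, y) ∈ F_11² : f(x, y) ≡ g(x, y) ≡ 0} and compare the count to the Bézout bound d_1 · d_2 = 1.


Common zeros: {(2, 8)}; count = 1; Bézout bound = 1.

deg(f) = 1, deg(g) = 1, so Bézout bound = 1.
Scan x ∈ F_11. For each x, list the y ∈ F_11 with f(x, y) ≡ 0 and those with g(x, y) ≡ 0 (mod 11); the common zeros in that column are the intersection.
  x = 0: f ≡ 0 at y ∈ {8}; g ≡ 0 at y ∈ {7}; common: ∅.
  x = 1: f ≡ 0 at y ∈ {8}; g ≡ 0 at y ∈ {2}; common: ∅.
  x = 2: f ≡ 0 at y ∈ {8}; g ≡ 0 at y ∈ {8}; common: {8}.
  x = 3: f ≡ 0 at y ∈ {8}; g ≡ 0 at y ∈ {3}; common: ∅.
  x = 4: f ≡ 0 at y ∈ {8}; g ≡ 0 at y ∈ {9}; common: ∅.
  x = 5: f ≡ 0 at y ∈ {8}; g ≡ 0 at y ∈ {4}; common: ∅.
  x = 6: f ≡ 0 at y ∈ {8}; g ≡ 0 at y ∈ {10}; common: ∅.
  x = 7: f ≡ 0 at y ∈ {8}; g ≡ 0 at y ∈ {5}; common: ∅.
  x = 8: f ≡ 0 at y ∈ {8}; g ≡ 0 at y ∈ {0}; common: ∅.
  x = 9: f ≡ 0 at y ∈ {8}; g ≡ 0 at y ∈ {6}; common: ∅.
  x = 10: f ≡ 0 at y ∈ {8}; g ≡ 0 at y ∈ {1}; common: ∅.
Collecting: common zeros = {(2, 8)}, so the count is 1.
Comparison with the Bézout bound: 1 ≤ 1 = deg(f)·deg(g), as expected for curves with no common component (the bound is attained).


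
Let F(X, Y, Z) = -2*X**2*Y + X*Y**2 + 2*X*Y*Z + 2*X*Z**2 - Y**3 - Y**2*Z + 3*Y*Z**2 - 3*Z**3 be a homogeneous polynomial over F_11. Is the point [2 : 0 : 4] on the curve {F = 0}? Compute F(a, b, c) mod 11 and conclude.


F(2,0,4) ≡ 4 (mod 11); P is NOT on the curve.

Evaluate F(2, 0, 4) term-by-term (mod 11).
  -2*X**2*Y ↦ -2·4·0·1 = 0
  X*Y**2 ↦ 1·2·0·1 = 0
  2*X*Y*Z ↦ 2·2·0·4 = 0
  2*X*Z**2 ↦ 2·2·1·16 = 64
  -Y**3 ↦ -1·1·0·1 = 0
  -Y**2*Z ↦ -1·1·0·4 = 0
  3*Y*Z**2 ↦ 3·1·0·16 = 0
  -3*Z**3 ↦ -3·1·1·64 = -192
Sum: F(2, 0, 4) = (0) + (0) + (0) + (64) + (0) + (0) + (0) + (-192) = -128.
Reducing mod 11: -128 ≡ 4 (mod 11).
Since F(a, b, c) ≡ 4 ≠ 0 (mod 11), P does NOT lie on the curve.


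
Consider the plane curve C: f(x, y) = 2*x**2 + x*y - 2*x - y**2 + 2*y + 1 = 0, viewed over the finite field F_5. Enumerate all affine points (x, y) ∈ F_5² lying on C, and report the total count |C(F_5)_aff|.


Affine F_5-points: {(2, 0), (2, 4), (4, 0), (4, 1)}; count = 4.

For each of the 25 pairs (x, y) ∈ F_5², evaluate f(x, y) mod 5. Record the zeros.
  x = 0: [0↦1, 1↦2, 2↦1, 3↦3, 4↦3]  zeros at y ∈ ∅
  x = 1: [0↦1, 1↦3, 2↦3, 3↦1, 4↦2]  zeros at y ∈ ∅
  x = 2: [0↦0, 1↦3, 2↦4, 3↦3, 4↦0]  zeros at y ∈ {0, 4}
  x = 3: [0↦3, 1↦2, 2↦4, 3↦4, 4↦2]  zeros at y ∈ ∅
  x = 4: [0↦0, 1↦0, 2↦3, 3↦4, 4↦3]  zeros at y ∈ {0, 1}
Collecting zeros: affine points = {(2, 0), (2, 4), (4, 0), (4, 1)}.
Total count |C(F_5)_aff| = 4.


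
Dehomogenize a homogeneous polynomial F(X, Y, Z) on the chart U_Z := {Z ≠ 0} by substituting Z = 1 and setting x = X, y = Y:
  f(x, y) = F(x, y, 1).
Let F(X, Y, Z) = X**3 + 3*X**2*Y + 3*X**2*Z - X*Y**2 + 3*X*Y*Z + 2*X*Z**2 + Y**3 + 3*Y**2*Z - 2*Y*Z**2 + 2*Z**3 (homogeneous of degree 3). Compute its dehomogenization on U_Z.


f(x, y) = x**3 + 3*x**2*y + 3*x**2 - x*y**2 + 3*x*y + 2*x + y**3 + 3*y**2 - 2*y + 2

On U_Z we set Z = 1. Each monomial c·X^i·Y^j·Z^k in F becomes c·x^i·y^j·1^k = c·x^i·y^j.
Substituting Z = 1: F(X, Y, 1) = x**3 + 3*x**2*y + 3*x**2 - x*y**2 + 3*x*y + 2*x + y**3 + 3*y**2 - 2*y + 2.
Note: deg(f) ≤ deg(F) = 3; strict inequality happens when F is divisible by Z (lost terms).


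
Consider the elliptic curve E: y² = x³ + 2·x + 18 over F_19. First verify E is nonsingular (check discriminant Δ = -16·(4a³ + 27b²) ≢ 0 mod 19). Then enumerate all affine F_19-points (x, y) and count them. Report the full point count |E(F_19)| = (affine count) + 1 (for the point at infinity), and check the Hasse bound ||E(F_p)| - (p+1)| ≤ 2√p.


Affine points = {(2, 7), (2, 12), (5, 1), (5, 18), (9, 9), (9, 10), (14, 4), (14, 15), (16, 2), (16, 17), (17, 5), (17, 14)}; affine count = 12; |E(F_19)| = 13.

Discriminant check: Δ ∝ 4a³ + 27b² = 4·2³ + 27·18² = 4·8 + 27·324 ≡ 2 (mod 19). Nonzero ⇒ E is nonsingular.
For each x ∈ F_19, compute rhs = x³ + 2·x + 18 mod 19, then count y ∈ F_19 with y² ≡ rhs.
  x = 0: rhs = 18, matching y values: none (0 points).
  x = 1: rhs = 2, matching y values: none (0 points).
  x = 2: rhs = 11, matching y values: 7, 12 (2 points).
  x = 3: rhs = 13, matching y values: none (0 points).
  x = 4: rhs = 14, matching y values: none (0 points).
  x = 5: rhs = 1, matching y values: 1, 18 (2 points).
  x = 6: rhs = 18, matching y values: none (0 points).
  x = 7: rhs = 14, matching y values: none (0 points).
  x = 8: rhs = 14, matching y values: none (0 points).
  x = 9: rhs = 5, matching y values: 9, 10 (2 points).
  x = 10: rhs = 12, matching y values: none (0 points).
  x = 11: rhs = 3, matching y values: none (0 points).
  x = 12: rhs = 3, matching y values: none (0 points).
  x = 13: rhs = 18, matching y values: none (0 points).
  x = 14: rhs = 16, matching y values: 4, 15 (2 points).
  x = 15: rhs = 3, matching y values: none (0 points).
  x = 16: rhs = 4, matching y values: 2, 17 (2 points).
  x = 17: rhs = 6, matching y values: 5, 14 (2 points).
  x = 18: rhs = 15, matching y values: none (0 points).
Total affine count: 12.
Full point count |E(F_19)| = 12 + 1 = 13.
Hasse bound: |13 − (19+1)| = |-7| = 7 ≤ 2√19 ≈ 8.7178 ✓.


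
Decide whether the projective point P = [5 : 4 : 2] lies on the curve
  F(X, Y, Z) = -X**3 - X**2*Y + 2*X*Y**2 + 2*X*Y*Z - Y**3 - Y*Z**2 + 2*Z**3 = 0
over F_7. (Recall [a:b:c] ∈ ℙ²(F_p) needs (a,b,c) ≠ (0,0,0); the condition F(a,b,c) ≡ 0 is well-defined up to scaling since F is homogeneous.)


F(5,4,2) ≡ 0 (mod 7); P is on the curve.

Evaluate F(5, 4, 2) term-by-term (mod 7).
  -X**3 ↦ -1·125·1·1 = -125
  -X**2*Y ↦ -1·25·4·1 = -100
  2*X*Y**2 ↦ 2·5·16·1 = 160
  2*X*Y*Z ↦ 2·5·4·2 = 80
  -Y**3 ↦ -1·1·64·1 = -64
  -Y*Z**2 ↦ -1·1·4·4 = -16
  2*Z**3 ↦ 2·1·1·8 = 16
Sum: F(5, 4, 2) = (-125) + (-100) + (160) + (80) + (-64) + (-16) + (16) = -49.
Reducing mod 7: -49 ≡ 0 (mod 7).
Since F(a, b, c) ≡ 0 (mod 7), P lies on the curve.


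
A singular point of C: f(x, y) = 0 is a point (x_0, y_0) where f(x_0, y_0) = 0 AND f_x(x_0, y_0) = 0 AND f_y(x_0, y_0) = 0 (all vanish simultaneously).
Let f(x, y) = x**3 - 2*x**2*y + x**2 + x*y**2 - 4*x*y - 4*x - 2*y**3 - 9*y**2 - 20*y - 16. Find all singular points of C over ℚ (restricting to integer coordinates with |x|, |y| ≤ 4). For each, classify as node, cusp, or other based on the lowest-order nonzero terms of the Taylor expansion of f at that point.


Singular points: {(-2, -2)}; classification: node.

Compute partial derivatives:
  f_x = 3*x**2 - 4*x*y + 2*x + y**2 - 4*y - 4.
  f_y = -2*x**2 + 2*x*y - 4*x - 6*y**2 - 18*y - 20.
Scan x_0 ∈ {−4, ..., 4}. For each x_0, f_y(x_0, y) is a polynomial in y; find its integer roots y ∈ {−4, ..., 4}, then test f_x and f at those candidates.
  x = -4: f_y(-4, y) = -6*y**2 - 26*y - 36; no integer root y with |y| ≤ 4.
  x = -3: f_y(-3, y) = -6*y**2 - 24*y - 26; no integer root y with |y| ≤ 4.
  x = -2: f_y(-2, y) = -6*y**2 - 22*y - 20; vanishes at y ∈ {-2}. (-2, -2): f_x = 0, f = 0 — SINGULAR.
  x = -1: f_y(-1, y) = -6*y**2 - 20*y - 18; no integer root y with |y| ≤ 4.
  x = 0: f_y(0, y) = -6*y**2 - 18*y - 20; no integer root y with |y| ≤ 4.
  x = 1: f_y(1, y) = -6*y**2 - 16*y - 26; no integer root y with |y| ≤ 4.
  x = 2: f_y(2, y) = -6*y**2 - 14*y - 36; no integer root y with |y| ≤ 4.
  x = 3: f_y(3, y) = -6*y**2 - 12*y - 50; no integer root y with |y| ≤ 4.
  x = 4: f_y(4, y) = -6*y**2 - 10*y - 68; no integer root y with |y| ≤ 4.
Only singular point on the grid: (-2, -2).
Classify: substitute x = -2 + u, y = -2 + v and expand: f = u**3 - 2*u**2*v - u**2 + u*v**2 - 2*v**3 + v**2.
No constant or linear terms (consistent with a singular point). Quadratic part: -u**2 + v**2. Cubic part: u**3 - 2*u**2*v + u*v**2 - 2*v**3.
The quadratic part v**2 - u**2 = (v − u)(v + u) splits into two distinct linear factors, so there are two distinct tangent lines y − -2 = ±(x − -2) — this is a node (ordinary double point).
Classification: node.


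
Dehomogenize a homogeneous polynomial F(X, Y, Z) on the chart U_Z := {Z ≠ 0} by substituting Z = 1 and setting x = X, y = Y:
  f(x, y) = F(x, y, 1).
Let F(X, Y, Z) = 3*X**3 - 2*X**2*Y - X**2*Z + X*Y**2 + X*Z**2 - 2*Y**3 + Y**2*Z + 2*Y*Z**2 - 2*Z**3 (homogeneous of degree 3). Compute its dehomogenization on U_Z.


f(x, y) = 3*x**3 - 2*x**2*y - x**2 + x*y**2 + x - 2*y**3 + y**2 + 2*y - 2

On U_Z we set Z = 1. Each monomial c·X^i·Y^j·Z^k in F becomes c·x^i·y^j·1^k = c·x^i·y^j.
Substituting Z = 1: F(X, Y, 1) = 3*x**3 - 2*x**2*y - x**2 + x*y**2 + x - 2*y**3 + y**2 + 2*y - 2.
Note: deg(f) ≤ deg(F) = 3; strict inequality happens when F is divisible by Z (lost terms).


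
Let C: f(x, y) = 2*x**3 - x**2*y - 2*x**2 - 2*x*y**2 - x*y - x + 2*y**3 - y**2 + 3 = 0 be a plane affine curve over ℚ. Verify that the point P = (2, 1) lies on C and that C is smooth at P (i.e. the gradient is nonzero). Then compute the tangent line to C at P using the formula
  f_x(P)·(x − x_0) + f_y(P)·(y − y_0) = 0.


Tangent line at P: 8*x - 10*y - 6 = 0.

Step 1: f(2, 1) = 0, so P lies on C.
Step 2: partial derivatives
  f_x(x, y) = 6*x**2 - 2*x*y - 4*x - 2*y**2 - y - 1, f_y(x, y) = -x**2 - 4*x*y - x + 6*y**2 - 2*y.
  f_x(P) = 8, f_y(P) = -10 (gradient nonzero, so P is smooth).
Step 3: tangent line at P: 8·(x − 2) + -10·(y − 1) = 0.
Expanding: 8*x - 10*y - 6 = 0.


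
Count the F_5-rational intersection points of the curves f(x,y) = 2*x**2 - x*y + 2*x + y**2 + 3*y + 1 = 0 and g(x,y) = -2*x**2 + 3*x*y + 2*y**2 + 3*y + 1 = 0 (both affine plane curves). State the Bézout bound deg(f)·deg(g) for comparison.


Common zeros: {(1, 3)}; count = 1; Bézout bound = 4.

deg(f) = 2, deg(g) = 2, so Bézout bound = 4.
Scan x ∈ F_5. For each x, list the y ∈ F_5 with f(x, y) ≡ 0 and those with g(x, y) ≡ 0 (mod 5); the common zeros in that column are the intersection.
  x = 0: f ≡ 0 at y ∈ {1}; g ≡ 0 at y ∈ {2, 4}; common: ∅.
  x = 1: f ≡ 0 at y ∈ {0, 3}; g ≡ 0 at y ∈ {3, 4}; common: {3}.
  x = 2: f ≡ 0 at y ∈ {1, 3}; g ≡ 0 at y ∈ ∅; common: ∅.
  x = 3: f ≡ 0 at y ∈ {0}; g ≡ 0 at y ∈ {2}; common: ∅.
  x = 4: f ≡ 0 at y ∈ ∅; g ≡ 0 at y ∈ ∅; common: ∅.
Collecting: common zeros = {(1, 3)}, so the count is 1.
Comparison with the Bézout bound: 1 ≤ 4 = deg(f)·deg(g), as expected for curves with no common component (the affine F_5-count falls short of the bound because intersections may lie at infinity, over extension fields, or carry multiplicity).


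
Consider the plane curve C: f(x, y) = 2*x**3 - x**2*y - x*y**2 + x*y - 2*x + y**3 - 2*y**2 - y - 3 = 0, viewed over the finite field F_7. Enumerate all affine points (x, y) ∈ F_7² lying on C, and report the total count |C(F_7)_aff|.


Affine F_7-points: {(1, 5), (2, 6), (5, 1), (5, 2), (5, 4)}; count = 5.

For each of the 49 pairs (x, y) ∈ F_7², evaluate f(x, y) mod 7. Record the zeros.
  x = 0: [0↦4, 1↦2, 2↦2, 3↦3, 4↦4, 5↦4, 6↦2]  zeros at y ∈ ∅
  x = 1: [0↦4, 1↦1, 2↦5, 3↦1, 4↦2, 5↦0, 6↦1]  zeros at y ∈ {5}
  x = 2: [0↦2, 1↦3, 2↦2, 3↦5, 4↦4, 5↦5, 6↦0]  zeros at y ∈ {6}
  x = 3: [0↦3, 1↦6, 2↦5, 3↦6, 4↦1, 5↦3, 6↦4]  zeros at y ∈ ∅
  x = 4: [0↦5, 1↦1, 2↦5, 3↦2, 4↦5, 5↦6, 6↦4]  zeros at y ∈ ∅
  x = 5: [0↦6, 1↦0, 2↦0, 3↦5, 4↦0, 5↦5, 6↦5]  zeros at y ∈ {1, 2, 4}
  x = 6: [0↦4, 1↦1, 2↦2, 3↦6, 4↦5, 5↦5, 6↦5]  zeros at y ∈ ∅
Collecting zeros: affine points = {(1, 5), (2, 6), (5, 1), (5, 2), (5, 4)}.
Total count |C(F_7)_aff| = 5.


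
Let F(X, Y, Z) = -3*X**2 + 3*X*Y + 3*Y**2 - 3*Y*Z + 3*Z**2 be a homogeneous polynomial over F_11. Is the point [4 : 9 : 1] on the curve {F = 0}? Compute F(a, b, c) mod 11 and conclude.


F(4,9,1) ≡ 4 (mod 11); P is NOT on the curve.

Evaluate F(4, 9, 1) term-by-term (mod 11).
  -3*X**2 ↦ -3·16·1·1 = -48
  3*X*Y ↦ 3·4·9·1 = 108
  3*Y**2 ↦ 3·1·81·1 = 243
  -3*Y*Z ↦ -3·1·9·1 = -27
  3*Z**2 ↦ 3·1·1·1 = 3
Sum: F(4, 9, 1) = (-48) + (108) + (243) + (-27) + (3) = 279.
Reducing mod 11: 279 ≡ 4 (mod 11).
Since F(a, b, c) ≡ 4 ≠ 0 (mod 11), P does NOT lie on the curve.


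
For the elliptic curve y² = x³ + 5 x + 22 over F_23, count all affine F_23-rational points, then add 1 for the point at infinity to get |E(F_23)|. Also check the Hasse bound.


Affine points = {(3, 8), (3, 15), (7, 3), (7, 20), (12, 4), (12, 19), (16, 9), (16, 14), (17, 11), (17, 12), (20, 7), (20, 16), (21, 2), (21, 21), (22, 4), (22, 19)}; affine count = 16; |E(F_23)| = 17.

Discriminant check: Δ ∝ 4a³ + 27b² = 4·5³ + 27·22² = 4·125 + 27·484 ≡ 21 (mod 23). Nonzero ⇒ E is nonsingular.
For each x ∈ F_23, compute rhs = x³ + 5·x + 22 mod 23, then count y ∈ F_23 with y² ≡ rhs.
  x = 0: rhs = 22, matching y values: none (0 points).
  x = 1: rhs = 5, matching y values: none (0 points).
  x = 2: rhs = 17, matching y values: none (0 points).
  x = 3: rhs = 18, matching y values: 8, 15 (2 points).
  x = 4: rhs = 14, matching y values: none (0 points).
  x = 5: rhs = 11, matching y values: none (0 points).
  x = 6: rhs = 15, matching y values: none (0 points).
  x = 7: rhs = 9, matching y values: 3, 20 (2 points).
  x = 8: rhs = 22, matching y values: none (0 points).
  x = 9: rhs = 14, matching y values: none (0 points).
  x = 10: rhs = 14, matching y values: none (0 points).
  x = 11: rhs = 5, matching y values: none (0 points).
  x = 12: rhs = 16, matching y values: 4, 19 (2 points).
  x = 13: rhs = 7, matching y values: none (0 points).
  x = 14: rhs = 7, matching y values: none (0 points).
  x = 15: rhs = 22, matching y values: none (0 points).
  x = 16: rhs = 12, matching y values: 9, 14 (2 points).
  x = 17: rhs = 6, matching y values: 11, 12 (2 points).
  x = 18: rhs = 10, matching y values: none (0 points).
  x = 19: rhs = 7, matching y values: none (0 points).
  x = 20: rhs = 3, matching y values: 7, 16 (2 points).
  x = 21: rhs = 4, matching y values: 2, 21 (2 points).
  x = 22: rhs = 16, matching y values: 4, 19 (2 points).
Total affine count: 16.
Full point count |E(F_23)| = 16 + 1 = 17.
Hasse bound: |17 − (23+1)| = |-7| = 7 ≤ 2√23 ≈ 9.5917 ✓.


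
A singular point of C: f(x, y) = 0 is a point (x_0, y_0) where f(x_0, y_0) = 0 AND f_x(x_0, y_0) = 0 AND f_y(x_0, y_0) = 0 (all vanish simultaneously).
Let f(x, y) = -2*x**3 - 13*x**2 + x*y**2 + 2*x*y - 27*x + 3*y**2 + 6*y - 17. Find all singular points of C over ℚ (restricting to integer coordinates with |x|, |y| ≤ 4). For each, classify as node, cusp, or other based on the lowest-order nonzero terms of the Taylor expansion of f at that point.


Singular points: {(-2, -1)}; classification: node.

Compute partial derivatives:
  f_x = -6*x**2 - 26*x + y**2 + 2*y - 27.
  f_y = 2*x*y + 2*x + 6*y + 6.
Scan x_0 ∈ {−4, ..., 4}. For each x_0, f_y(x_0, y) is a polynomial in y; find its integer roots y ∈ {−4, ..., 4}, then test f_x and f at those candidates.
  x = -4: f_y(-4, y) = -2*y - 2; vanishes at y ∈ {-1}. (-4, -1): f_x = -20 ≠ 0.
  x = -3: f_y(-3, y) = 0; vanishes at y ∈ {-4, -3, -2, -1, 0, 1, 2, 3, 4}. (-3, -4): f_x = 5 ≠ 0; (-3, -3): f_x = 0 but f = 1 ≠ 0; (-3, -2): f_x = -3 ≠ 0; (-3, -1): f_x = -4 ≠ 0; (-3, 0): f_x = -3 ≠ 0; (-3, 1): f_x = 0 but f = 1 ≠ 0; (-3, 2): f_x = 5 ≠ 0; (-3, 3): f_x = 12 ≠ 0; (-3, 4): f_x = 21 ≠ 0.
  x = -2: f_y(-2, y) = 2*y + 2; vanishes at y ∈ {-1}. (-2, -1): f_x = 0, f = 0 — SINGULAR.
  x = -1: f_y(-1, y) = 4*y + 4; vanishes at y ∈ {-1}. (-1, -1): f_x = -8 ≠ 0.
  x = 0: f_y(0, y) = 6*y + 6; vanishes at y ∈ {-1}. (0, -1): f_x = -28 ≠ 0.
  x = 1: f_y(1, y) = 8*y + 8; vanishes at y ∈ {-1}. (1, -1): f_x = -60 ≠ 0.
  x = 2: f_y(2, y) = 10*y + 10; vanishes at y ∈ {-1}. (2, -1): f_x = -104 ≠ 0.
  x = 3: f_y(3, y) = 12*y + 12; vanishes at y ∈ {-1}. (3, -1): f_x = -160 ≠ 0.
  x = 4: f_y(4, y) = 14*y + 14; vanishes at y ∈ {-1}. (4, -1): f_x = -228 ≠ 0.
Only singular point on the grid: (-2, -1).
Classify: substitute x = -2 + u, y = -1 + v and expand: f = -2*u**3 - u**2 + u*v**2 + v**2.
No constant or linear terms (consistent with a singular point). Quadratic part: -u**2 + v**2. Cubic part: -2*u**3 + u*v**2.
The quadratic part v**2 - u**2 = (v − u)(v + u) splits into two distinct linear factors, so there are two distinct tangent lines y − -1 = ±(x − -2) — this is a node (ordinary double point).
Classification: node.


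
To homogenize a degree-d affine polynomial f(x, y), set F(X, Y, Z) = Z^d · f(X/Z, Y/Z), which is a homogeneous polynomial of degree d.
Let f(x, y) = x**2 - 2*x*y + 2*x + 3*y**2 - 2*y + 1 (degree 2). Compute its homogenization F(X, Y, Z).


F(X, Y, Z) = X**2 - 2*X*Y + 2*X*Z + 3*Y**2 - 2*Y*Z + Z**2

deg(f) = 2.
Substitute x = X/Z, y = Y/Z into f, then multiply by Z^2.
  monomial 1·x^2·y^0 ↦ 1·X^2·Y^0·Z^0.
  monomial -2·x^1·y^1 ↦ -2·X^1·Y^1·Z^0.
  monomial 2·x^1·y^0 ↦ 2·X^1·Y^0·Z^1.
  monomial 3·x^0·y^2 ↦ 3·X^0·Y^2·Z^0.
  monomial -2·x^0·y^1 ↦ -2·X^0·Y^1·Z^1.
  monomial 1·x^0·y^0 ↦ 1·X^0·Y^0·Z^2.
Collecting: F(X, Y, Z) = X**2 - 2*X*Y + 2*X*Z + 3*Y**2 - 2*Y*Z + Z**2.
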